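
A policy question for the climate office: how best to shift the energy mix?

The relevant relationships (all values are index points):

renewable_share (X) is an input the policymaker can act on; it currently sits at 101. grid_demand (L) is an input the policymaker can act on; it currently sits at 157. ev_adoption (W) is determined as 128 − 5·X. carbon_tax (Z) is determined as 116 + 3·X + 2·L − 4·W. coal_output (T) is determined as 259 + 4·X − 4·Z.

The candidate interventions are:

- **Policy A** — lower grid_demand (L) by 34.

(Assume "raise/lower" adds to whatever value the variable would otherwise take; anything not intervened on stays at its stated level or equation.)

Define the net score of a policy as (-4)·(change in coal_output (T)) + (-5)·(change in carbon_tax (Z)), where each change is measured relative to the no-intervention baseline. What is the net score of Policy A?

Baseline:
  X = 101
  L = 157
  W = 128 − 5·101 = -377
  Z = 116 + 3·101 + 2·157 − 4·(-377) = 2241
  T = 259 + 4·101 − 4·2241 = -8301
Policy A (L − 34):
  X = 101
  L = 157 − 34 = 123
  W = 128 − 5·101 = -377
  Z = 116 + 3·101 + 2·123 − 4·(-377) = 2173
  T = 259 + 4·101 − 4·2173 = -8029
ΔT = -8029 − (-8301) = 272; ΔZ = 2173 − 2241 = -68
Score = (-4)·272 + (-5)·(-68) = -748

-748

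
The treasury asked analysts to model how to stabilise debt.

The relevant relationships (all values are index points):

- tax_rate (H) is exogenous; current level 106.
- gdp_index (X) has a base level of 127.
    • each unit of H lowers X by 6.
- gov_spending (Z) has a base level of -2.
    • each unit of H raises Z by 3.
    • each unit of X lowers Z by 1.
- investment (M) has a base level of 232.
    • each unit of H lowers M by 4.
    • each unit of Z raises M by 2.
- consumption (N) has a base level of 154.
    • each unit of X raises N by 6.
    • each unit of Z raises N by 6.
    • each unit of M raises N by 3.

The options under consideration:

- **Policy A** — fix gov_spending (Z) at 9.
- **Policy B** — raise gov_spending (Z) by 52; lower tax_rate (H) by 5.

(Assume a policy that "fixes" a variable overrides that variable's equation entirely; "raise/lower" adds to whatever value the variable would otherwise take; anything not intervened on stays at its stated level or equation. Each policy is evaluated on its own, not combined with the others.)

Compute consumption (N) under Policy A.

-3368

Policy A (Z := 9):
  H = 106
  X = 127 − 6·106 = -509
  Z = 9
  M = 232 − 4·106 + 2·9 = -174
  N = 154 + 6·(-509) + 6·9 + 3·(-174) = -3368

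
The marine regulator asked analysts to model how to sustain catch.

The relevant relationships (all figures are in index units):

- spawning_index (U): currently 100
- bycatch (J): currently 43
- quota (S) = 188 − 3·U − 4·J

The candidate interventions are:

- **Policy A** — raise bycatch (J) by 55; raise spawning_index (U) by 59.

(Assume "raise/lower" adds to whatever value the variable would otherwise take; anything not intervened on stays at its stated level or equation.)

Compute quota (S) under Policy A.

-681

Policy A (J + 55, U + 59):
  U = 100 + 59 = 159
  J = 43 + 55 = 98
  S = 188 − 3·159 − 4·98 = -681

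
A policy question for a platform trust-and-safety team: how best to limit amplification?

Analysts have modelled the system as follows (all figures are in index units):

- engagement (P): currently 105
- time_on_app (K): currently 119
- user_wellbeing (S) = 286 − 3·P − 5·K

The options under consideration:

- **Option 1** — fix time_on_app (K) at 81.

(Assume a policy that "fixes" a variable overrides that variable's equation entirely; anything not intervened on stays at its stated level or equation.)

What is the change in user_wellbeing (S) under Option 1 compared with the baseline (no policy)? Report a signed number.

Baseline:
  P = 105
  K = 119
  S = 286 − 3·105 − 5·119 = -624
Option 1 (K := 81):
  P = 105
  K = 81
  S = 286 − 3·105 − 5·81 = -434
Change in S: -434 − (-624) = 190

190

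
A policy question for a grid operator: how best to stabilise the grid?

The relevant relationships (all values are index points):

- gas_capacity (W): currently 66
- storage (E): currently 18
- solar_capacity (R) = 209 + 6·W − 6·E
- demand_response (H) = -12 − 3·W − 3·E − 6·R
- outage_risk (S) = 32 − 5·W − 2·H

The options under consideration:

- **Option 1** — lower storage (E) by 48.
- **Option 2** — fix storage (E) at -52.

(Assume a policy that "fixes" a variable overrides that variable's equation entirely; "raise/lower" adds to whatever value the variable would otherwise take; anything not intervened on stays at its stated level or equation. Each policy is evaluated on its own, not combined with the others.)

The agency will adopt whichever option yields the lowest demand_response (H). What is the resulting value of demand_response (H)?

Option 1 (E − 48):
  W = 66
  E = 18 − 48 = -30
  R = 209 + 6·66 − 6·(-30) = 785
  H = -12 − 3·66 − 3·(-30) − 6·785 = -4830
Option 2 (E := -52):
  W = 66
  E = -52
  R = 209 + 6·66 − 6·(-52) = 917
  H = -12 − 3·66 − 3·(-52) − 6·917 = -5556
Comparing — Option 1: H=-4830, Option 2: H=-5556. Lowest is -5556 (Option 2).

-5556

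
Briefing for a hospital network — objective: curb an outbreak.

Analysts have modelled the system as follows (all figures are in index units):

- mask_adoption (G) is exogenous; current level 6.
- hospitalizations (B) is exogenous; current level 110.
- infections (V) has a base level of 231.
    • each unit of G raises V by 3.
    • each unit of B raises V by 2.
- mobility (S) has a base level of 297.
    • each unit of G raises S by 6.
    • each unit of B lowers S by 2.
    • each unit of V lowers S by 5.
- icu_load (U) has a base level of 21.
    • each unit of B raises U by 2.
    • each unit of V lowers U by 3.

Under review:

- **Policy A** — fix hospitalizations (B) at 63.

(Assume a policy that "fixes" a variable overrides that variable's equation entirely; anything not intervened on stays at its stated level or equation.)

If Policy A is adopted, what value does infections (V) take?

375

Policy A (B := 63):
  G = 6
  B = 63
  V = 231 + 3·6 + 2·63 = 375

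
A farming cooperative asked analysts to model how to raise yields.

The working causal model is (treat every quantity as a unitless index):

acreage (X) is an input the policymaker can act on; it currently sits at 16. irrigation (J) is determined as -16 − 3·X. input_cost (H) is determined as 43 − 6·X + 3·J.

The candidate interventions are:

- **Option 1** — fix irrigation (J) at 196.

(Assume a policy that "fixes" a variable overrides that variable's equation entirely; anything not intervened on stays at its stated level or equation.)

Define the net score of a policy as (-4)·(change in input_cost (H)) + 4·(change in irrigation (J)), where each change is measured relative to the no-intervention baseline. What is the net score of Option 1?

Baseline:
  X = 16
  J = -16 − 3·16 = -64
  H = 43 − 6·16 + 3·(-64) = -245
Option 1 (J := 196):
  X = 16
  J = 196
  H = 43 − 6·16 + 3·196 = 535
ΔH = 535 − (-245) = 780; ΔJ = 196 − (-64) = 260
Score = (-4)·780 + 4·260 = -2080

-2080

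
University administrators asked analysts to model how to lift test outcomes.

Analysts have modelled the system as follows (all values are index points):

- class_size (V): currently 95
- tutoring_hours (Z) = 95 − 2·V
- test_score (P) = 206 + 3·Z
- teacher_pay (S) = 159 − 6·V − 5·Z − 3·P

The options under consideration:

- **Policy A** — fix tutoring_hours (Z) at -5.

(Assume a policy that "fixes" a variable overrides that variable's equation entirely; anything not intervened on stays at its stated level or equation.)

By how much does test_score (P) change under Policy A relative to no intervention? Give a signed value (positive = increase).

Baseline:
  V = 95
  Z = 95 − 2·95 = -95
  P = 206 + 3·(-95) = -79
Policy A (Z := -5):
  V = 95
  Z = -5
  P = 206 + 3·(-5) = 191
Change in P: 191 − (-79) = 270

270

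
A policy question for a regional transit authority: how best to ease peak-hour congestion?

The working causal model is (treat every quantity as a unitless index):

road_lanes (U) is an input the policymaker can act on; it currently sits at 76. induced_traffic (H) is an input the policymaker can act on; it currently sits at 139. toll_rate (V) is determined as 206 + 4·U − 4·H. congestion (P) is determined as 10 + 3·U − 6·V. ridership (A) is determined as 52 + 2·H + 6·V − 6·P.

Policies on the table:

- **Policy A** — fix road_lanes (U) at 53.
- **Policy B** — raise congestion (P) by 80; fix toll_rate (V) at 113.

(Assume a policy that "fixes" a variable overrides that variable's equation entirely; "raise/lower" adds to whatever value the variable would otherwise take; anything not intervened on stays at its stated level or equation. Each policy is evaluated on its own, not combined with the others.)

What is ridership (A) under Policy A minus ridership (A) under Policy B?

-9648

Policy A (U := 53):
  U = 53
  H = 139
  V = 206 + 4·53 − 4·139 = -138
  P = 10 + 3·53 − 6·(-138) = 997
  A = 52 + 2·139 + 6·(-138) − 6·997 = -6480
Policy B (P + 80, V := 113):
  U = 76
  H = 139
  V = 113
  P = 10 + 3·76 − 6·113 (+80 from intervention) = -360
  A = 52 + 2·139 + 6·113 − 6·(-360) = 3168
A: -6480 − 3168 = -9648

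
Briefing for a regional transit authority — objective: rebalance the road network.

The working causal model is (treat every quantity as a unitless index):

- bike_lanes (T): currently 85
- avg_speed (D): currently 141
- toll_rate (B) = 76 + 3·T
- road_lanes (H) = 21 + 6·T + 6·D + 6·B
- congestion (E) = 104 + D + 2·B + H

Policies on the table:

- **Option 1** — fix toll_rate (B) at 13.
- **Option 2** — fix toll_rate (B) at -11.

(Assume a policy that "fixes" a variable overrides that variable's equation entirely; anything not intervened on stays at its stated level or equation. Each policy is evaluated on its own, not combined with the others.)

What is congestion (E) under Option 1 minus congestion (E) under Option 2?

Option 1 (B := 13):
  T = 85
  D = 141
  B = 13
  H = 21 + 6·85 + 6·141 + 6·13 = 1455
  E = 104 + 141 + 2·13 + 1455 = 1726
Option 2 (B := -11):
  T = 85
  D = 141
  B = -11
  H = 21 + 6·85 + 6·141 + 6·(-11) = 1311
  E = 104 + 141 + 2·(-11) + 1311 = 1534
E: 1726 − 1534 = 192

192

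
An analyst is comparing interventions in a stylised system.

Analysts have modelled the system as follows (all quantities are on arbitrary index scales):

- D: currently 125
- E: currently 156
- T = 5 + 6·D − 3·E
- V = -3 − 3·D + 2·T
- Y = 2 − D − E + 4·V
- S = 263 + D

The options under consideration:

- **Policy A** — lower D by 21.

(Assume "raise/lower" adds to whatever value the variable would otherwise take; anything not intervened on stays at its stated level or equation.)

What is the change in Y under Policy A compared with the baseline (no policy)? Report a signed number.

-735

Baseline:
  D = 125
  E = 156
  T = 5 + 6·125 − 3·156 = 287
  V = -3 − 3·125 + 2·287 = 196
  Y = 2 − 125 − 156 + 4·196 = 505
Policy A (D − 21):
  D = 125 − 21 = 104
  E = 156
  T = 5 + 6·104 − 3·156 = 161
  V = -3 − 3·104 + 2·161 = 7
  Y = 2 − 104 − 156 + 4·7 = -230
Change in Y: -230 − 505 = -735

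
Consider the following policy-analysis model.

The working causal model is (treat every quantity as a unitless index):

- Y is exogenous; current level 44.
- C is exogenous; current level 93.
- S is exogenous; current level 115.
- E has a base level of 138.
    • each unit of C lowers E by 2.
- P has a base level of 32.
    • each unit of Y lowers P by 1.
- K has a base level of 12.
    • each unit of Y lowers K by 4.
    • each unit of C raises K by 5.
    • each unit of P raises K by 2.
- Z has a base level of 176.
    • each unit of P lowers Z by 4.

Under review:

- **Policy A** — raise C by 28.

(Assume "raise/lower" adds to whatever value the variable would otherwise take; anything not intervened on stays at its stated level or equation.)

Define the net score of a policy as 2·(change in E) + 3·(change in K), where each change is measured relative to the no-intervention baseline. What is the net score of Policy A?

308

Baseline:
  Y = 44
  C = 93
  E = 138 − 2·93 = -48
  P = 32 − 44 = -12
  K = 12 − 4·44 + 5·93 + 2·(-12) = 277
Policy A (C + 28):
  Y = 44
  C = 93 + 28 = 121
  E = 138 − 2·121 = -104
  P = 32 − 44 = -12
  K = 12 − 4·44 + 5·121 + 2·(-12) = 417
ΔE = -104 − (-48) = -56; ΔK = 417 − 277 = 140
Score = 2·(-56) + 3·140 = 308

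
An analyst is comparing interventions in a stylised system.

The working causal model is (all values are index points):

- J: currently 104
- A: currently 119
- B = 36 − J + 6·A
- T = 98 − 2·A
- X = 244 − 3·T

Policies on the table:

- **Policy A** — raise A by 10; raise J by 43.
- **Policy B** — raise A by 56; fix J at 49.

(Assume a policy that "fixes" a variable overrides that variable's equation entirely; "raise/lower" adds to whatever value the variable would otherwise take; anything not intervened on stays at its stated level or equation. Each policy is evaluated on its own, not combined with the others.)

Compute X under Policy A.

724

Policy A (A + 10, J + 43):
  A = 119 + 10 = 129
  T = 98 − 2·129 = -160
  X = 244 − 3·(-160) = 724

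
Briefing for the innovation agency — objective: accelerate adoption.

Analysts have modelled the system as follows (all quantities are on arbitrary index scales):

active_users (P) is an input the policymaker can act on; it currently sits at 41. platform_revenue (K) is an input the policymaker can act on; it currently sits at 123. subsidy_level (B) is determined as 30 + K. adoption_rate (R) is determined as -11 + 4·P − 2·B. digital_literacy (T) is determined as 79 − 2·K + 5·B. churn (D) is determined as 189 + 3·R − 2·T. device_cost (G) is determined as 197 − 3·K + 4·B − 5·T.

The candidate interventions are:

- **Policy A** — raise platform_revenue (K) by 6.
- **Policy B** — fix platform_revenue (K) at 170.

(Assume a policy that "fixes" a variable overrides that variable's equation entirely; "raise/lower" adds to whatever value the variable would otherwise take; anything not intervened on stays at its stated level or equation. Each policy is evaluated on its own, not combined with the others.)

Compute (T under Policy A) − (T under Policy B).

Policy A (K + 6):
  K = 123 + 6 = 129
  B = 30 + 129 = 159
  T = 79 − 2·129 + 5·159 = 616
Policy B (K := 170):
  K = 170
  B = 30 + 170 = 200
  T = 79 − 2·170 + 5·200 = 739
T: 616 − 739 = -123

-123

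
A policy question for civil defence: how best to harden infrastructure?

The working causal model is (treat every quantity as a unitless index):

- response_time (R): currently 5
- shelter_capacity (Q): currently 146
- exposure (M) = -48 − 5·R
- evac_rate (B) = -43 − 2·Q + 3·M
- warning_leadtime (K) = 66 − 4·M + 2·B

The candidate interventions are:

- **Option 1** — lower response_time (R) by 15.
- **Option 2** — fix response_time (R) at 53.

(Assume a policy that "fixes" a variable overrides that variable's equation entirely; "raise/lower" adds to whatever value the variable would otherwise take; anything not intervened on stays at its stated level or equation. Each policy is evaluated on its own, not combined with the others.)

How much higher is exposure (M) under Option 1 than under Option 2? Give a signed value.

315

Option 1 (R − 15):
  R = 5 − 15 = -10
  M = -48 − 5·(-10) = 2
Option 2 (R := 53):
  R = 53
  M = -48 − 5·53 = -313
M: 2 − (-313) = 315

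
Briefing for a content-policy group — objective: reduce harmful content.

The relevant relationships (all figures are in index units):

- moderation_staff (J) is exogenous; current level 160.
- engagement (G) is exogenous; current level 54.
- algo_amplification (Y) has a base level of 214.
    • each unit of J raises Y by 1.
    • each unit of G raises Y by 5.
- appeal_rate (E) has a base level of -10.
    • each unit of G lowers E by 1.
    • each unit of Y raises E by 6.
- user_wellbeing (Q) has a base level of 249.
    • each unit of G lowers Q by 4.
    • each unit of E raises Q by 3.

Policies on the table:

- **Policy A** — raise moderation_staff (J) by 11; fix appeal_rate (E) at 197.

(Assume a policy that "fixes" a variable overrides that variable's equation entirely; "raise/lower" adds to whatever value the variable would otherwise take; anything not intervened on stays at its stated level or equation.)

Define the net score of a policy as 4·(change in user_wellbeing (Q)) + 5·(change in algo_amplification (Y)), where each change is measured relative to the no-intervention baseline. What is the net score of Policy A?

-43181

Baseline:
  J = 160
  G = 54
  Y = 214 + 160 + 5·54 = 644
  E = -10 − 54 + 6·644 = 3800
  Q = 249 − 4·54 + 3·3800 = 11433
Policy A (J + 11, E := 197):
  J = 160 + 11 = 171
  G = 54
  Y = 214 + 171 + 5·54 = 655
  E = 197
  Q = 249 − 4·54 + 3·197 = 624
ΔQ = 624 − 11433 = -10809; ΔY = 655 − 644 = 11
Score = 4·(-10809) + 5·11 = -43181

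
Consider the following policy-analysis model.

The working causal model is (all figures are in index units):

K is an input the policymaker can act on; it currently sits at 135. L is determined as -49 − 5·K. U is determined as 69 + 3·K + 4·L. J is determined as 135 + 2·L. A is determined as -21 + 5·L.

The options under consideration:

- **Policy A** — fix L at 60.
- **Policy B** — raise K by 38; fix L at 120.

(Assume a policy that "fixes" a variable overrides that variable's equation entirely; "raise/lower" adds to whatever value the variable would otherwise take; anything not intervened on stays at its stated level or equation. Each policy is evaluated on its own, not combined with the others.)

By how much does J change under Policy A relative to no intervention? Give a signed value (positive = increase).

Baseline:
  K = 135
  L = -49 − 5·135 = -724
  J = 135 + 2·(-724) = -1313
Policy A (L := 60):
  K = 135
  L = 60
  J = 135 + 2·60 = 255
Change in J: 255 − (-1313) = 1568

1568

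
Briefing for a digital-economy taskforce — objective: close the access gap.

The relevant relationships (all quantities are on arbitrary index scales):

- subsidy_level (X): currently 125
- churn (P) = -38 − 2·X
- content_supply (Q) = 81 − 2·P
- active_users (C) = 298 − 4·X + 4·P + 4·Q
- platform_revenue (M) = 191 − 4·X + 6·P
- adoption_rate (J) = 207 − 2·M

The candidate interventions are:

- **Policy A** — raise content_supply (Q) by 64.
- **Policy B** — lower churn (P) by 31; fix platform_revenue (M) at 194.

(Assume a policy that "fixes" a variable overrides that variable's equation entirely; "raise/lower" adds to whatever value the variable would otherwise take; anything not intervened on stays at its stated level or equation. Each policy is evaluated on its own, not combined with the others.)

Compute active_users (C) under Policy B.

1398

Policy B (P − 31, M := 194):
  X = 125
  P = -38 − 2·125 (−31 from intervention) = -319
  Q = 81 − 2·(-319) = 719
  C = 298 − 4·125 + 4·(-319) + 4·719 = 1398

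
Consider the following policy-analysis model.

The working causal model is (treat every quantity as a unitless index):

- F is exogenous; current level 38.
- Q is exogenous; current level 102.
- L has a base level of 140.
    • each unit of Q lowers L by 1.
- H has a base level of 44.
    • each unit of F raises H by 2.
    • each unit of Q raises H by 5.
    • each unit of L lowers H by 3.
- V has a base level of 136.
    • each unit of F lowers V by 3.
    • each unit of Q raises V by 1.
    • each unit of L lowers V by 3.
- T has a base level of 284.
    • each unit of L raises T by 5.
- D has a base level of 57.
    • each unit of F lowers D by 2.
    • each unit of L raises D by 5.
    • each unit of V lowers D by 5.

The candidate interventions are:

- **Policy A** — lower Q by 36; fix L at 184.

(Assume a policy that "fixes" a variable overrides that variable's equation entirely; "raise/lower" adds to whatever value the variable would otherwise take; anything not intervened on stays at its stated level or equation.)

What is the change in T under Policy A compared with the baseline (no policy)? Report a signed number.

730

Baseline:
  Q = 102
  L = 140 − 102 = 38
  T = 284 + 5·38 = 474
Policy A (Q − 36, L := 184):
  Q = 102 − 36 = 66
  L = 184
  T = 284 + 5·184 = 1204
Change in T: 1204 − 474 = 730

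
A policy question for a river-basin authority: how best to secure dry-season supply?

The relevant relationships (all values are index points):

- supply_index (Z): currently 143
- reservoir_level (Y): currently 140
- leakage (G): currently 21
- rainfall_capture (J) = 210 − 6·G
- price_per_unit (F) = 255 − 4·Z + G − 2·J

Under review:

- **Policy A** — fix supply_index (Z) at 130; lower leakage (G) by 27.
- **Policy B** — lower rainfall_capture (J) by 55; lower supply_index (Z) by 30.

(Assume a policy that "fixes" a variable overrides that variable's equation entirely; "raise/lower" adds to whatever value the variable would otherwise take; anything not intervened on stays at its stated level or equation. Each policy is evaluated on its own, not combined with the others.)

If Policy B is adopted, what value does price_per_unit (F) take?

Policy B (J − 55, Z − 30):
  Z = 143 − 30 = 113
  G = 21
  J = 210 − 6·21 (−55 from intervention) = 29
  F = 255 − 4·113 + 21 − 2·29 = -234

-234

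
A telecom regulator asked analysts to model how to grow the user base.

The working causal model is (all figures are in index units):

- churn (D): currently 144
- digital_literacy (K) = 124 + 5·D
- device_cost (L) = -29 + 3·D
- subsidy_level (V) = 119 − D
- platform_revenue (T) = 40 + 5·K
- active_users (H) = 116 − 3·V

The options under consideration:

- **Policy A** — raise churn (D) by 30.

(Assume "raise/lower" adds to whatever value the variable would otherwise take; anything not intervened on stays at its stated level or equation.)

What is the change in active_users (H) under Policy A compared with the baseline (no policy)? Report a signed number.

Baseline:
  D = 144
  V = 119 − 144 = -25
  H = 116 − 3·(-25) = 191
Policy A (D + 30):
  D = 144 + 30 = 174
  V = 119 − 174 = -55
  H = 116 − 3·(-55) = 281
Change in H: 281 − 191 = 90

90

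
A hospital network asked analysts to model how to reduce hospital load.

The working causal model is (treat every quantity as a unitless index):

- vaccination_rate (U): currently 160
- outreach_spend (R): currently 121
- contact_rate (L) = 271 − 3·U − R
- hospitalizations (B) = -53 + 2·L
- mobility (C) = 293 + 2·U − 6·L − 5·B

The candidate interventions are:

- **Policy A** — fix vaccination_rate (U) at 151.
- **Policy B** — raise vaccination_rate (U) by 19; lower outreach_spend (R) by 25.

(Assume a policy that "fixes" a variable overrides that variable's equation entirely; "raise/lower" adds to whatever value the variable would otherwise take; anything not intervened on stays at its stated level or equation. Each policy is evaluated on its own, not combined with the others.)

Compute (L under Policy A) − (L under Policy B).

59

Policy A (U := 151):
  U = 151
  R = 121
  L = 271 − 3·151 − 121 = -303
Policy B (U + 19, R − 25):
  U = 160 + 19 = 179
  R = 121 − 25 = 96
  L = 271 − 3·179 − 96 = -362
L: -303 − (-362) = 59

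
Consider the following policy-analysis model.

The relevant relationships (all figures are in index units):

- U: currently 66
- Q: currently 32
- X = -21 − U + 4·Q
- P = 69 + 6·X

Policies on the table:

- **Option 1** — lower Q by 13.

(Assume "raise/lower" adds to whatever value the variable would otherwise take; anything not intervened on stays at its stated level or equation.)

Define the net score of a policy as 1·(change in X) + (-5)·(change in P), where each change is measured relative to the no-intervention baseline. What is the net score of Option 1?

1508

Baseline:
  U = 66
  Q = 32
  X = -21 − 66 + 4·32 = 41
  P = 69 + 6·41 = 315
Option 1 (Q − 13):
  U = 66
  Q = 32 − 13 = 19
  X = -21 − 66 + 4·19 = -11
  P = 69 + 6·(-11) = 3
ΔX = -11 − 41 = -52; ΔP = 3 − 315 = -312
Score = 1·(-52) + (-5)·(-312) = 1508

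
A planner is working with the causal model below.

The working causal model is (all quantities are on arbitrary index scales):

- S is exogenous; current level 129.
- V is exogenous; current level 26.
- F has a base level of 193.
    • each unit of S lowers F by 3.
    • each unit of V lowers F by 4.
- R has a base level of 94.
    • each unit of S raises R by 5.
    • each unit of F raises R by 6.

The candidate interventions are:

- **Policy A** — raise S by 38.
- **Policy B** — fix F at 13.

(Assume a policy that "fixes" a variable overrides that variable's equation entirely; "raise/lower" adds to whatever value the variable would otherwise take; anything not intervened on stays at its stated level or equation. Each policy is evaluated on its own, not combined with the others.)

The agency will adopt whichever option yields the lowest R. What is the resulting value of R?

-1543

Policy A (S + 38):
  S = 129 + 38 = 167
  V = 26
  F = 193 − 3·167 − 4·26 = -412
  R = 94 + 5·167 + 6·(-412) = -1543
Policy B (F := 13):
  S = 129
  V = 26
  F = 13
  R = 94 + 5·129 + 6·13 = 817
Comparing — Policy A: R=-1543, Policy B: R=817. Lowest is -1543 (Policy A).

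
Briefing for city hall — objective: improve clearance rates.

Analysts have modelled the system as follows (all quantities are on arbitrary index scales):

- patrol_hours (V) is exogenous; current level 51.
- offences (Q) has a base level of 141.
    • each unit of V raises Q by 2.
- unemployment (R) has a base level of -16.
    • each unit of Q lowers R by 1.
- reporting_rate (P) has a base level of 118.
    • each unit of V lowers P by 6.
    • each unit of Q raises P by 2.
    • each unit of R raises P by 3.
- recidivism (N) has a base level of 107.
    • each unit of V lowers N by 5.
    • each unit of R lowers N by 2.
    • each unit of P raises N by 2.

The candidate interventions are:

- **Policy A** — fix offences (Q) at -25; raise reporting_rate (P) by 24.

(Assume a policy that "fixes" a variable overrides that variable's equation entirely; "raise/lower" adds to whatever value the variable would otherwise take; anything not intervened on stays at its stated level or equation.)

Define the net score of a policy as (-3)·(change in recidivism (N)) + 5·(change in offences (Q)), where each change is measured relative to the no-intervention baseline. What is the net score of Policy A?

-1484

Baseline:
  V = 51
  Q = 141 + 2·51 = 243
  R = -16 − 243 = -259
  P = 118 − 6·51 + 2·243 + 3·(-259) = -479
  N = 107 − 5·51 − 2·(-259) + 2·(-479) = -588
Policy A (Q := -25, P + 24):
  V = 51
  Q = -25
  R = -16 − (-25) = 9
  P = 118 − 6·51 + 2·(-25) + 3·9 (+24 from intervention) = -187
  N = 107 − 5·51 − 2·9 + 2·(-187) = -540
ΔN = -540 − (-588) = 48; ΔQ = -25 − 243 = -268
Score = (-3)·48 + 5·(-268) = -1484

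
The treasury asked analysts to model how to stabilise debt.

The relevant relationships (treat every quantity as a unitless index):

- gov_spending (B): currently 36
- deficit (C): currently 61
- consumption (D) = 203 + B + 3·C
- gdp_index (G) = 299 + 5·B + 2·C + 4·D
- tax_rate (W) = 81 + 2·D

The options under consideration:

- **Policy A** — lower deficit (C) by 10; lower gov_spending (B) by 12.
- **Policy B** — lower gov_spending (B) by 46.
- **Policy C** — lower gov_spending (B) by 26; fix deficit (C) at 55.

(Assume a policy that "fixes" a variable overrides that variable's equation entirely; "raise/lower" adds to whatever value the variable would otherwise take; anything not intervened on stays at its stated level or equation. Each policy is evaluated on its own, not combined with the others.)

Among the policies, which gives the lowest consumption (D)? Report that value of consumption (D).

Policy A (C − 10, B − 12):
  B = 36 − 12 = 24
  C = 61 − 10 = 51
  D = 203 + 24 + 3·51 = 380
Policy B (B − 46):
  B = 36 − 46 = -10
  C = 61
  D = 203 + (-10) + 3·61 = 376
Policy C (B − 26, C := 55):
  B = 36 − 26 = 10
  C = 55
  D = 203 + 10 + 3·55 = 378
Comparing — Policy A: D=380, Policy B: D=376, Policy C: D=378. Lowest is 376 (Policy B).

376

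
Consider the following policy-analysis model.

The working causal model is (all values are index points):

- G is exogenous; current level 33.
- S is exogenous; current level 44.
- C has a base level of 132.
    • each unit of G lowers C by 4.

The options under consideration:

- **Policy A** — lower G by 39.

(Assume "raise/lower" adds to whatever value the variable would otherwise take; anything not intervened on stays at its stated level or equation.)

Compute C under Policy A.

156

Policy A (G − 39):
  G = 33 − 39 = -6
  C = 132 − 4·(-6) = 156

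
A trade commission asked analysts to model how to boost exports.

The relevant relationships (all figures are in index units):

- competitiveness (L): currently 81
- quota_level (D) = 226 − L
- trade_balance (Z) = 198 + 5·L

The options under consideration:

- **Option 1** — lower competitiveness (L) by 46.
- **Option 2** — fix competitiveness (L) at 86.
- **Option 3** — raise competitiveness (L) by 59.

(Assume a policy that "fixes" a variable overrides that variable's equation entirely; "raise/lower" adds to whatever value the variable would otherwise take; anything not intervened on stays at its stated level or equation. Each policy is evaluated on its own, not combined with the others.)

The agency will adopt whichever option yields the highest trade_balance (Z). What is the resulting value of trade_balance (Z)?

898

Option 1 (L − 46):
  L = 81 − 46 = 35
  Z = 198 + 5·35 = 373
Option 2 (L := 86):
  L = 86
  Z = 198 + 5·86 = 628
Option 3 (L + 59):
  L = 81 + 59 = 140
  Z = 198 + 5·140 = 898
Comparing — Option 1: Z=373, Option 2: Z=628, Option 3: Z=898. Highest is 898 (Option 3).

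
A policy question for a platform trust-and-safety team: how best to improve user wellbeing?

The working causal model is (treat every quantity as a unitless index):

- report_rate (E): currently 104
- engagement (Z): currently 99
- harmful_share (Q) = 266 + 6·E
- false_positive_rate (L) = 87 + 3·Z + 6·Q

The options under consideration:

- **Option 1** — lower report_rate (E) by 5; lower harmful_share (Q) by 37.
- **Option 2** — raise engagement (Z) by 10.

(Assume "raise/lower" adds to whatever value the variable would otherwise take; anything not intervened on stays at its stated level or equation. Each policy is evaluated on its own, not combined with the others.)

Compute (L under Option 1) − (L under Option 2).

-432

Option 1 (E − 5, Q − 37):
  E = 104 − 5 = 99
  Z = 99
  Q = 266 + 6·99 (−37 from intervention) = 823
  L = 87 + 3·99 + 6·823 = 5322
Option 2 (Z + 10):
  E = 104
  Z = 99 + 10 = 109
  Q = 266 + 6·104 = 890
  L = 87 + 3·109 + 6·890 = 5754
L: 5322 − 5754 = -432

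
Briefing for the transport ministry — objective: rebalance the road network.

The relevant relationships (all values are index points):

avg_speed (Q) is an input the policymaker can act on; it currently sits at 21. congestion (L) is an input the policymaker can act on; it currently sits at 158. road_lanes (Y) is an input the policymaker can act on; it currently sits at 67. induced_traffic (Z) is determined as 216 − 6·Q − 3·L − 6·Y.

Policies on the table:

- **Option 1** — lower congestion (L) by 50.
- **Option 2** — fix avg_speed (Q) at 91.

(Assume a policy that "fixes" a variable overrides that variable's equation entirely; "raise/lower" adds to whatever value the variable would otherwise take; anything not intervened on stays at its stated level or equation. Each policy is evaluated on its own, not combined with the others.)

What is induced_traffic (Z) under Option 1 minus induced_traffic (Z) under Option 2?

570

Option 1 (L − 50):
  Q = 21
  L = 158 − 50 = 108
  Y = 67
  Z = 216 − 6·21 − 3·108 − 6·67 = -636
Option 2 (Q := 91):
  Q = 91
  L = 158
  Y = 67
  Z = 216 − 6·91 − 3·158 − 6·67 = -1206
Z: -636 − (-1206) = 570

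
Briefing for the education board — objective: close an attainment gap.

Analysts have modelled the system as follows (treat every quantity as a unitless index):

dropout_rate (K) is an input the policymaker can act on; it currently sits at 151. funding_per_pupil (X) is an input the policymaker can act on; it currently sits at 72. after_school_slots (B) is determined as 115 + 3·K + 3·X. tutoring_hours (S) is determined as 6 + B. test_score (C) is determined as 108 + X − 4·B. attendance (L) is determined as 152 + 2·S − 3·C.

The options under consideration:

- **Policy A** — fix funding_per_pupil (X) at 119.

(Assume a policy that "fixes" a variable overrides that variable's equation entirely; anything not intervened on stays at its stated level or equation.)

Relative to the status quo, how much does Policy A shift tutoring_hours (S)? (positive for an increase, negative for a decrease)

Baseline:
  K = 151
  X = 72
  B = 115 + 3·151 + 3·72 = 784
  S = 6 + 784 = 790
Policy A (X := 119):
  K = 151
  X = 119
  B = 115 + 3·151 + 3·119 = 925
  S = 6 + 925 = 931
Change in S: 931 − 790 = 141

141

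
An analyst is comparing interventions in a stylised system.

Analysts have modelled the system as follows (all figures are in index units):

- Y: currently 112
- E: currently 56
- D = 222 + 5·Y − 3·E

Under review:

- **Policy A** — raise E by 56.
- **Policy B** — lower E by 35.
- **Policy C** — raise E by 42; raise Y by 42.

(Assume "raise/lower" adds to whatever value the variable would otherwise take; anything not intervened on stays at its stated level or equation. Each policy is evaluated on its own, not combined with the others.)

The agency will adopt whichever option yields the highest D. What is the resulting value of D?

719

Policy A (E + 56):
  Y = 112
  E = 56 + 56 = 112
  D = 222 + 5·112 − 3·112 = 446
Policy B (E − 35):
  Y = 112
  E = 56 − 35 = 21
  D = 222 + 5·112 − 3·21 = 719
Policy C (E + 42, Y + 42):
  Y = 112 + 42 = 154
  E = 56 + 42 = 98
  D = 222 + 5·154 − 3·98 = 698
Comparing — Policy A: D=446, Policy B: D=719, Policy C: D=698. Highest is 719 (Policy B).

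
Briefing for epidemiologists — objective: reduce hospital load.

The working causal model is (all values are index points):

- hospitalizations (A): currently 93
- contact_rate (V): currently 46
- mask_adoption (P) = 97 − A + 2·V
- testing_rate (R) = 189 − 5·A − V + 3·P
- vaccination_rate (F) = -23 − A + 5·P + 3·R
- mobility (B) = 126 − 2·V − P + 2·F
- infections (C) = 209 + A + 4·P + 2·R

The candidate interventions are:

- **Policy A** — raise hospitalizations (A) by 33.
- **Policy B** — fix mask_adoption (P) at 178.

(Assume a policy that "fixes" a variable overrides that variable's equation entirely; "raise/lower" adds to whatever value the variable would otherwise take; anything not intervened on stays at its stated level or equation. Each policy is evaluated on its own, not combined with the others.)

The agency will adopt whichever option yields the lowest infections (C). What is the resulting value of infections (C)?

Policy A (A + 33):
  A = 93 + 33 = 126
  V = 46
  P = 97 − 126 + 2·46 = 63
  R = 189 − 5·126 − 46 + 3·63 = -298
  C = 209 + 126 + 4·63 + 2·(-298) = -9
Policy B (P := 178):
  A = 93
  V = 46
  P = 178
  R = 189 − 5·93 − 46 + 3·178 = 212
  C = 209 + 93 + 4·178 + 2·212 = 1438
Comparing — Policy A: C=-9, Policy B: C=1438. Lowest is -9 (Policy A).

-9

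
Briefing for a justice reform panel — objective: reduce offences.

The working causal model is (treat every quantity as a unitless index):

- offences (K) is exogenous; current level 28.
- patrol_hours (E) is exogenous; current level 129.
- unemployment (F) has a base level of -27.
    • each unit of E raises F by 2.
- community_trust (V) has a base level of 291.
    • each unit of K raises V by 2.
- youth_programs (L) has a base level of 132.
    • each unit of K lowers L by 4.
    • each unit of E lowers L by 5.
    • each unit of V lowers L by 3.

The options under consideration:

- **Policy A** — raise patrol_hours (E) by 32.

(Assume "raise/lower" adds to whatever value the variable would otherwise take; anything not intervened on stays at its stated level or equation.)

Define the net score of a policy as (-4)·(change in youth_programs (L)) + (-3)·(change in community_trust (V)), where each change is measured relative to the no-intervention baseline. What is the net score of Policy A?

Baseline:
  K = 28
  E = 129
  V = 291 + 2·28 = 347
  L = 132 − 4·28 − 5·129 − 3·347 = -1666
Policy A (E + 32):
  K = 28
  E = 129 + 32 = 161
  V = 291 + 2·28 = 347
  L = 132 − 4·28 − 5·161 − 3·347 = -1826
ΔL = -1826 − (-1666) = -160; ΔV = 347 − 347 = 0
Score = (-4)·(-160) + (-3)·0 = 640

640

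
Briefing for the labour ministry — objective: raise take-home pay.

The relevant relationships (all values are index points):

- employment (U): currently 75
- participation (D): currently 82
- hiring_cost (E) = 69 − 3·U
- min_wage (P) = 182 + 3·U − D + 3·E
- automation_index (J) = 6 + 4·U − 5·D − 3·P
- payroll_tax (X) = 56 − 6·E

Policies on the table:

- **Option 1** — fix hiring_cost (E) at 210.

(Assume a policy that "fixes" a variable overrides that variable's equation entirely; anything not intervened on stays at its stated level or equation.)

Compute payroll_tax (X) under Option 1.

-1204

Option 1 (E := 210):
  U = 75
  E = 210
  X = 56 − 6·210 = -1204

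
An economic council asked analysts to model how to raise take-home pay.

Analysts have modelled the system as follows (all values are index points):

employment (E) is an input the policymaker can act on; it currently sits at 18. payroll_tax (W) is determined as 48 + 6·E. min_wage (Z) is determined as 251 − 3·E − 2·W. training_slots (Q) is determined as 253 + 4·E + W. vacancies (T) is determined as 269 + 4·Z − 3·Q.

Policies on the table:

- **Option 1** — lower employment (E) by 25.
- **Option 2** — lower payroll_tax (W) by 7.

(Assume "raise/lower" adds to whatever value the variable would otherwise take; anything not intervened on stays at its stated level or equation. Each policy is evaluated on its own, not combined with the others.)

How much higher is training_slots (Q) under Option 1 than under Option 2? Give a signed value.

Option 1 (E − 25):
  E = 18 − 25 = -7
  W = 48 + 6·(-7) = 6
  Q = 253 + 4·(-7) + 6 = 231
Option 2 (W − 7):
  E = 18
  W = 48 + 6·18 (−7 from intervention) = 149
  Q = 253 + 4·18 + 149 = 474
Q: 231 − 474 = -243

-243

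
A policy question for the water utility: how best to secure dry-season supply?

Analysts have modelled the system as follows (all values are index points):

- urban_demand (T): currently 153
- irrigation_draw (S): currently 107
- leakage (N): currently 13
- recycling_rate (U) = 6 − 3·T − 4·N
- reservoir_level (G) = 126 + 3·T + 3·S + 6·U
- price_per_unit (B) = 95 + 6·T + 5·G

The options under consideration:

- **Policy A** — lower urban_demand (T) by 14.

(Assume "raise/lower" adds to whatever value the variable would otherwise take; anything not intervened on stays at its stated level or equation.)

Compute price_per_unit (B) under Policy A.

Policy A (T − 14):
  T = 153 − 14 = 139
  S = 107
  N = 13
  U = 6 − 3·139 − 4·13 = -463
  G = 126 + 3·139 + 3·107 + 6·(-463) = -1914
  B = 95 + 6·139 + 5·(-1914) = -8641

-8641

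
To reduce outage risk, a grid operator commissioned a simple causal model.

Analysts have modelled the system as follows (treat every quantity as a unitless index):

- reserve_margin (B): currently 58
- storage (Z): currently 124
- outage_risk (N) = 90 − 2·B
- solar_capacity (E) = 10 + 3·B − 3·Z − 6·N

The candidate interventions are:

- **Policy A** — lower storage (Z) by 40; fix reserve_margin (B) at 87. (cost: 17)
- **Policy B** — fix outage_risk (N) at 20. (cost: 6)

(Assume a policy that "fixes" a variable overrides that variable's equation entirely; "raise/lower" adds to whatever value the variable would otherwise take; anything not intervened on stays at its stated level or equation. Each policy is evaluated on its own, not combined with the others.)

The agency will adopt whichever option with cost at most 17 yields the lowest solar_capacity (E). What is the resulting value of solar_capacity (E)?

-308

Policy A (Z − 40, B := 87):
  B = 87
  Z = 124 − 40 = 84
  N = 90 − 2·87 = -84
  E = 10 + 3·87 − 3·84 − 6·(-84) = 523
Policy B (N := 20):
  B = 58
  Z = 124
  N = 20
  E = 10 + 3·58 − 3·124 − 6·20 = -308
Comparing — Policy A: E=523, Policy B: E=-308. Lowest is -308 (Policy B).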